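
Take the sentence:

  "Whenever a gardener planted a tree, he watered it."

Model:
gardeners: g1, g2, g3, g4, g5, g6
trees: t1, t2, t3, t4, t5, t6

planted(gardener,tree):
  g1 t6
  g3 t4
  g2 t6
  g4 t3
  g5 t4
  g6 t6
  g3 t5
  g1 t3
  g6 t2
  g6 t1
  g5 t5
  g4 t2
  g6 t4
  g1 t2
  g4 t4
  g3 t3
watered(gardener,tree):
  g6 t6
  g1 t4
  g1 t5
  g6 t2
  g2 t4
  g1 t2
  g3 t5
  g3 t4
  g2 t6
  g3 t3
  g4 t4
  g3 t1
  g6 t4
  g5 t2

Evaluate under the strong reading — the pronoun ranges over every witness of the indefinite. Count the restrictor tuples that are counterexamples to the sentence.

"it" takes "a tree" as antecedent — a donkey pronoun bound across the clause boundary.
Strong reading: for every (g,t) with planted(g,t), watered(g,t).
Restrictor pairs: (g1,t2) ✓  (g1,t3) ✗  (g1,t6) ✗  (g2,t6) ✓  (g3,t3) ✓  (g3,t4) ✓  (g3,t5) ✓  (g4,t2) ✗  (g4,t3) ✗  (g4,t4) ✓  (g5,t4) ✗  (g5,t5) ✗  (g6,t1) ✗  (g6,t2) ✓  (g6,t4) ✓  (g6,t6) ✓
Counterexamples (restrictor pairs failing the scope): 7.

7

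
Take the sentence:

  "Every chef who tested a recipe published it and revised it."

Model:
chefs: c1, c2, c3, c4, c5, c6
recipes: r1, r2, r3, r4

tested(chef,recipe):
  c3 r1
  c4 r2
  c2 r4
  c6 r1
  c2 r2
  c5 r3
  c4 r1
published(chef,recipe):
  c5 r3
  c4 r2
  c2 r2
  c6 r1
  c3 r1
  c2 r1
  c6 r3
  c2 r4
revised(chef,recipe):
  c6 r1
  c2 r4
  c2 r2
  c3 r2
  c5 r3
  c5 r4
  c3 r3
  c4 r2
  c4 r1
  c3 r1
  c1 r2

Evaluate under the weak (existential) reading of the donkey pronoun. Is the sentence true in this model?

"it" takes "a recipe" as antecedent — a donkey pronoun bound across the clause boundary.
Weak reading: every chef c with some tested-recipe has at least one tested-recipe r such that published(c,r) ∧ revised(c,r).
Per chef: c2:✓  c3:✓  c4:✓  c5:✓  c6:✓
Every chef in the restrictor has a witness.

True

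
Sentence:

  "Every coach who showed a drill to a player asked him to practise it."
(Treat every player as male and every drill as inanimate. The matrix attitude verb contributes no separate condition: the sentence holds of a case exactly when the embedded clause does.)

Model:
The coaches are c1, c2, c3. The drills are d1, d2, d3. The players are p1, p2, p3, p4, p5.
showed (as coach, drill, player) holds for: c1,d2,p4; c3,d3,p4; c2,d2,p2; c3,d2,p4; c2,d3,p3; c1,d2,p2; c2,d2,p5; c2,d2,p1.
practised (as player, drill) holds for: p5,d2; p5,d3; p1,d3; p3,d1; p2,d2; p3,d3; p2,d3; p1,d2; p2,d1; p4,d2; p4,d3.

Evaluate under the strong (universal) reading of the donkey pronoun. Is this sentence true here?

"him" takes "a player" as antecedent and "it" takes "a drill"; both are donkey pronouns co-varying with the restrictor.
Strong reading: for every (c,d,p) with showed(c,d,p), practised(p,d).
Restrictor triples: (c1,d2,p2)→practised(p2,d2) ✓  (c1,d2,p4)→practised(p4,d2) ✓  (c2,d2,p1)→practised(p1,d2) ✓  (c2,d2,p2)→practised(p2,d2) ✓  (c2,d2,p5)→practised(p5,d2) ✓  (c2,d3,p3)→practised(p3,d3) ✓  (c3,d2,p4)→practised(p4,d2) ✓  (c3,d3,p4)→practised(p4,d3) ✓
Every restrictor triple satisfies the scope.

True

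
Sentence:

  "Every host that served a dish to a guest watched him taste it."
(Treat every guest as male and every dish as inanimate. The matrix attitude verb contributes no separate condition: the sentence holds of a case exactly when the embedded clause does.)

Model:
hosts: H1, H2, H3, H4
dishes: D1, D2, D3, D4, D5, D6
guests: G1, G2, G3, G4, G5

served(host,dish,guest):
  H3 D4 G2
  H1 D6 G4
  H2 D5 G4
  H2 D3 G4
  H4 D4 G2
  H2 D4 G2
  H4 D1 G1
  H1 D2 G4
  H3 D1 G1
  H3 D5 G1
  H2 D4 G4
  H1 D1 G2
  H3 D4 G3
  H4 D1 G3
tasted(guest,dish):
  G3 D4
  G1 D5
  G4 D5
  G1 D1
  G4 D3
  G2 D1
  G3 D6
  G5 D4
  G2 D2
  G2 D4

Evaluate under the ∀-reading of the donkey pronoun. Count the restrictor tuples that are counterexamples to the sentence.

4

"him" takes "a guest" as antecedent and "it" takes "a dish"; both are donkey pronouns co-varying with the restrictor.
Strong reading: for every (h,d,g) with served(h,d,g), tasted(g,d).
Restrictor triples: (H1,D1,G2)→tasted(G2,D1) ✓  (H1,D2,G4)→tasted(G4,D2) ✗  (H1,D6,G4)→tasted(G4,D6) ✗  (H2,D3,G4)→tasted(G4,D3) ✓  (H2,D4,G2)→tasted(G2,D4) ✓  (H2,D4,G4)→tasted(G4,D4) ✗  (H2,D5,G4)→tasted(G4,D5) ✓  (H3,D1,G1)→tasted(G1,D1) ✓  (H3,D4,G2)→tasted(G2,D4) ✓  (H3,D4,G3)→tasted(G3,D4) ✓  (H3,D5,G1)→tasted(G1,D5) ✓  (H4,D1,G1)→tasted(G1,D1) ✓  (H4,D1,G3)→tasted(G3,D1) ✗  (H4,D4,G2)→tasted(G2,D4) ✓
Counterexamples (restrictor triples failing the scope): 4.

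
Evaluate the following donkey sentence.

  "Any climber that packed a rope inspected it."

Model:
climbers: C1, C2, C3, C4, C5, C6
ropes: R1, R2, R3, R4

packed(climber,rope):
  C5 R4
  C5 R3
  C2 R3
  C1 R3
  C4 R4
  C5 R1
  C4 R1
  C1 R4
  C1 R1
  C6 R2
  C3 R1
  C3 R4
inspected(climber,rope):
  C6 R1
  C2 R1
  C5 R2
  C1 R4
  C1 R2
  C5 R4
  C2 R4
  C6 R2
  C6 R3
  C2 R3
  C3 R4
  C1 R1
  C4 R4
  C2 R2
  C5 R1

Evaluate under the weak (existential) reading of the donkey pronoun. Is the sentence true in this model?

"it" takes "a rope" as antecedent — a donkey pronoun bound across the clause boundary.
Weak reading: every climber c with some packed-rope has at least one packed-rope r such that inspected(c,r).
Per climber: C1:✓  C2:✓  C3:✓  C4:✓  C5:✓  C6:✓
Every climber in the restrictor has a witness.

True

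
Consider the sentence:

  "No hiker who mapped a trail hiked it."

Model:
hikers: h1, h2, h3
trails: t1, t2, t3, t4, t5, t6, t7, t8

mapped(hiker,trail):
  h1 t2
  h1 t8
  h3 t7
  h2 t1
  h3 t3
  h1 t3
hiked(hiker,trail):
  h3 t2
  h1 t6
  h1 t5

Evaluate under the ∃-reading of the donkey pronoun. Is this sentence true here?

"it" takes "a trail" as antecedent — a donkey pronoun bound across the clause boundary.
Truth condition: for no (h,t) with mapped(h,t) does hiked(h,t) hold.
Restrictor pairs — does the scope hold? (h1,t2):fails  (h1,t3):fails  (h1,t8):fails  (h2,t1):fails  (h3,t3):fails  (h3,t7):fails
Scope holds for no restrictor pair, so the sentence is true.

True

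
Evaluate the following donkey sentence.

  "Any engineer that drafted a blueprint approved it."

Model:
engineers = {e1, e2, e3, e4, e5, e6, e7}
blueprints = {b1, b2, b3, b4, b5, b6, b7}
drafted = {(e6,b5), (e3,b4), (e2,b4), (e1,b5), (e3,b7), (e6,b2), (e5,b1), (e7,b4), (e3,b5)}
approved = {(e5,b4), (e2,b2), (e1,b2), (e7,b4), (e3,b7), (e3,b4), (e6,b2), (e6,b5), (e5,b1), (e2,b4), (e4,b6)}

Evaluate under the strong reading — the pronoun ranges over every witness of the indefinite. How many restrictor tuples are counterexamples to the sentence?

"it" takes "a blueprint" as antecedent — a donkey pronoun bound across the clause boundary.
Strong reading: for every (e,b) with drafted(e,b), approved(e,b).
Restrictor pairs: (e1,b5) ✗  (e2,b4) ✓  (e3,b4) ✓  (e3,b5) ✗  (e3,b7) ✓  (e5,b1) ✓  (e6,b2) ✓  (e6,b5) ✓  (e7,b4) ✓
Counterexamples (restrictor pairs failing the scope): 2.

2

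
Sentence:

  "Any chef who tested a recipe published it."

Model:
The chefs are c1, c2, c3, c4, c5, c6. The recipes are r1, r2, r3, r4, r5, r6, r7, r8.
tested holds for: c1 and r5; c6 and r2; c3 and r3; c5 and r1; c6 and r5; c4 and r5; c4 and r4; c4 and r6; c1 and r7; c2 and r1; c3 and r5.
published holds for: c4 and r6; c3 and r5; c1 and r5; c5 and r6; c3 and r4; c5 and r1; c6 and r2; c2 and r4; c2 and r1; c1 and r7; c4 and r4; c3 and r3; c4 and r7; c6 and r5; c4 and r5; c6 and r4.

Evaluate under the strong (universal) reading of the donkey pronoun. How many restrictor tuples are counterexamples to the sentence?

"it" takes "a recipe" as antecedent — a donkey pronoun bound across the clause boundary.
Strong reading: for every (c,r) with tested(c,r), published(c,r).
Restrictor pairs: (c1,r5) ✓  (c1,r7) ✓  (c2,r1) ✓  (c3,r3) ✓  (c3,r5) ✓  (c4,r4) ✓  (c4,r5) ✓  (c4,r6) ✓  (c5,r1) ✓  (c6,r2) ✓  (c6,r5) ✓
Counterexamples (restrictor pairs failing the scope): 0.

0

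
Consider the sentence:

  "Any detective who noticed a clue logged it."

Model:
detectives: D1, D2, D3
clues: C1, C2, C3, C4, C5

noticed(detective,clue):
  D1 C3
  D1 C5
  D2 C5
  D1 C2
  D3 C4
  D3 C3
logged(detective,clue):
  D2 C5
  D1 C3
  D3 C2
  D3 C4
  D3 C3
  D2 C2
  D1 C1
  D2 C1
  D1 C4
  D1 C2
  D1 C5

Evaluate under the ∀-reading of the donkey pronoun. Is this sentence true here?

"it" takes "a clue" as antecedent — a donkey pronoun bound across the clause boundary.
Strong reading: for every (d,c) with noticed(d,c), logged(d,c).
Restrictor pairs: (D1,C2) ✓  (D1,C3) ✓  (D1,C5) ✓  (D2,C5) ✓  (D3,C3) ✓  (D3,C4) ✓
Every restrictor pair satisfies the scope.

True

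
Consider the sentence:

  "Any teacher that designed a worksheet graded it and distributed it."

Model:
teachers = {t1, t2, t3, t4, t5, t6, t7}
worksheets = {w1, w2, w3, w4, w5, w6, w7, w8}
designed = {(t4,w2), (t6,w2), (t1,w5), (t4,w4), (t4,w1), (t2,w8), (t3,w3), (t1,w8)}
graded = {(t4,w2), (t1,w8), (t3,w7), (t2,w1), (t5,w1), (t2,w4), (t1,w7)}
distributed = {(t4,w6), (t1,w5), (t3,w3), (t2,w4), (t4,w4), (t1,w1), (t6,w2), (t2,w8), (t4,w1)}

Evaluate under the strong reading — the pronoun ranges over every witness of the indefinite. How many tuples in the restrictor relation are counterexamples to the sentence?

8

"it" takes "a worksheet" as antecedent — a donkey pronoun bound across the clause boundary.
Strong reading: for every (t,w) with designed(t,w), graded(t,w) ∧ distributed(t,w).
Restrictor pairs: (t1,w5) ✗  (t1,w8) ✗  (t2,w8) ✗  (t3,w3) ✗  (t4,w1) ✗  (t4,w2) ✗  (t4,w4) ✗  (t6,w2) ✗
Counterexamples (restrictor pairs failing the scope): 8.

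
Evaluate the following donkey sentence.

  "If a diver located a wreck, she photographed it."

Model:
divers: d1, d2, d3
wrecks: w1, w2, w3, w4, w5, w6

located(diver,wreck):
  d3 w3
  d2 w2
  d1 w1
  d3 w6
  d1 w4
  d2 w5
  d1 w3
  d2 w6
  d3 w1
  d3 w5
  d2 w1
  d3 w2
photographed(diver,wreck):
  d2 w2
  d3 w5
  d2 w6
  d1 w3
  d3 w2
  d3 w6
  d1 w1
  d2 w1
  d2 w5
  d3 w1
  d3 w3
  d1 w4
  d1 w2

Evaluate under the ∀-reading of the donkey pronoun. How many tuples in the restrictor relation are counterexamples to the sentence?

0

"it" takes "a wreck" as antecedent — a donkey pronoun bound across the clause boundary.
Strong reading: for every (d,w) with located(d,w), photographed(d,w).
Restrictor pairs: (d1,w1) ✓  (d1,w3) ✓  (d1,w4) ✓  (d2,w1) ✓  (d2,w2) ✓  (d2,w5) ✓  (d2,w6) ✓  (d3,w1) ✓  (d3,w2) ✓  (d3,w3) ✓  (d3,w5) ✓  (d3,w6) ✓
Counterexamples (restrictor pairs failing the scope): 0.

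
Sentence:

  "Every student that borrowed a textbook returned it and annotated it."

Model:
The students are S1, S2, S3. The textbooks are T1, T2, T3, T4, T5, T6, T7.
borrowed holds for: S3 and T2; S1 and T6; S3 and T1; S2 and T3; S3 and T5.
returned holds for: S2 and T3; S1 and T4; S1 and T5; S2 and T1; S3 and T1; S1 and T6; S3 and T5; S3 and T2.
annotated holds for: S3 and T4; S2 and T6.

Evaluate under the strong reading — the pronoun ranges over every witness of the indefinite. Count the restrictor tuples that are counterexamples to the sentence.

5

"it" takes "a textbook" as antecedent — a donkey pronoun bound across the clause boundary.
Strong reading: for every (s,t) with borrowed(s,t), returned(s,t) ∧ annotated(s,t).
Restrictor pairs: (S1,T6) ✗  (S2,T3) ✗  (S3,T1) ✗  (S3,T2) ✗  (S3,T5) ✗
Counterexamples (restrictor pairs failing the scope): 5.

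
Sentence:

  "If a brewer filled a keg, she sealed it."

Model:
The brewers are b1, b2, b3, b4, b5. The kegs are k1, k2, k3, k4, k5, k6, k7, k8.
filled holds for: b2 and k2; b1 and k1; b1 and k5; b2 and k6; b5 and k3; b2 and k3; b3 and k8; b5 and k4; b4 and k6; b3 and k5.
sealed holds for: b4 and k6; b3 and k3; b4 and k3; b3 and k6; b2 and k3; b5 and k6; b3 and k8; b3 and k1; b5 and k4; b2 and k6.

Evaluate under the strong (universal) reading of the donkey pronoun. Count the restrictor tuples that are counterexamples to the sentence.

"it" takes "a keg" as antecedent — a donkey pronoun bound across the clause boundary.
Strong reading: for every (b,k) with filled(b,k), sealed(b,k).
Restrictor pairs: (b1,k1) ✗  (b1,k5) ✗  (b2,k2) ✗  (b2,k3) ✓  (b2,k6) ✓  (b3,k5) ✗  (b3,k8) ✓  (b4,k6) ✓  (b5,k3) ✗  (b5,k4) ✓
Counterexamples (restrictor pairs failing the scope): 5.

5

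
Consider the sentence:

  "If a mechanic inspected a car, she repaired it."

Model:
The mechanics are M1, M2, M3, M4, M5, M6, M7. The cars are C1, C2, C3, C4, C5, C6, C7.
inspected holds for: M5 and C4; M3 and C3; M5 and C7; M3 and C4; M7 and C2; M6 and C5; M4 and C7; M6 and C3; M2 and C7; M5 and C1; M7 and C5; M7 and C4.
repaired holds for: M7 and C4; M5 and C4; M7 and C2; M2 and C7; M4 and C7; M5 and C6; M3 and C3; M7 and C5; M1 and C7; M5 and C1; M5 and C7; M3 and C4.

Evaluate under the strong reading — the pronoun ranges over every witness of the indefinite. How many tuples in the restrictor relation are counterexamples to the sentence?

"it" takes "a car" as antecedent — a donkey pronoun bound across the clause boundary.
Strong reading: for every (m,c) with inspected(m,c), repaired(m,c).
Restrictor pairs: (M2,C7) ✓  (M3,C3) ✓  (M3,C4) ✓  (M4,C7) ✓  (M5,C1) ✓  (M5,C4) ✓  (M5,C7) ✓  (M6,C3) ✗  (M6,C5) ✗  (M7,C2) ✓  (M7,C4) ✓  (M7,C5) ✓
Counterexamples (restrictor pairs failing the scope): 2.

2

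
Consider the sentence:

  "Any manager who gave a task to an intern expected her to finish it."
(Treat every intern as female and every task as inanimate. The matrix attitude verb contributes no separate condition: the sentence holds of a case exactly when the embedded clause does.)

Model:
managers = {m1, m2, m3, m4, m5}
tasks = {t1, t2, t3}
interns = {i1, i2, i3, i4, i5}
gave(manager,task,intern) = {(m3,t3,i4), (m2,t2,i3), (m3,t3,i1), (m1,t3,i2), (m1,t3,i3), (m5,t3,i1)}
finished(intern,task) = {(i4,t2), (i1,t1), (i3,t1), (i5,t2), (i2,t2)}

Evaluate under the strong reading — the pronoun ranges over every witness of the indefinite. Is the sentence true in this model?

"her" takes "an intern" as antecedent and "it" takes "a task"; both are donkey pronouns co-varying with the restrictor.
Strong reading: for every (m,t,i) with gave(m,t,i), finished(i,t).
Restrictor triples: (m1,t3,i2)→finished(i2,t3) ✗  (m1,t3,i3)→finished(i3,t3) ✗  (m2,t2,i3)→finished(i3,t2) ✗  (m3,t3,i1)→finished(i1,t3) ✗  (m3,t3,i4)→finished(i4,t3) ✗  (m5,t3,i1)→finished(i1,t3) ✗
Counterexample: (m1,t3,i2) — finished(i2,t3) does not hold.

False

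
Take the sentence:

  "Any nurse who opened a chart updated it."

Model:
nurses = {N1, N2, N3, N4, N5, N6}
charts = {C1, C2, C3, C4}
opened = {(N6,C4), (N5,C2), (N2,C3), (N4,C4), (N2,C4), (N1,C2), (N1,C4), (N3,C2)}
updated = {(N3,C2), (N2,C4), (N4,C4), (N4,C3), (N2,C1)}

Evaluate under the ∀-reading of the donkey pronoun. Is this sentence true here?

"it" takes "a chart" as antecedent — a donkey pronoun bound across the clause boundary.
Strong reading: for every (n,c) with opened(n,c), updated(n,c).
Restrictor pairs: (N1,C2) ✗  (N1,C4) ✗  (N2,C3) ✗  (N2,C4) ✓  (N3,C2) ✓  (N4,C4) ✓  (N5,C2) ✗  (N6,C4) ✗
Counterexample: (N1,C2) is in opened but fails the scope.

False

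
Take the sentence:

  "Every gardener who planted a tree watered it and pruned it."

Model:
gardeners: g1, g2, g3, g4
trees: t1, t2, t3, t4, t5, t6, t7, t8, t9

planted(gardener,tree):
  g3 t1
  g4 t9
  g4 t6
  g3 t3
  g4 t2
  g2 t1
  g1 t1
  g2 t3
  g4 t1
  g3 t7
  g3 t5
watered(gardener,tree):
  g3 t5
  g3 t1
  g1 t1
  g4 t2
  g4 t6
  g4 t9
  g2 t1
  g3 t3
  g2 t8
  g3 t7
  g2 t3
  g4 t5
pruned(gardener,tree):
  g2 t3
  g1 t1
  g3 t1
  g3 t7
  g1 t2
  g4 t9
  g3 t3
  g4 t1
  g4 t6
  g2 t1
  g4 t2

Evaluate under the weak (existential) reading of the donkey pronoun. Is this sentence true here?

"it" takes "a tree" as antecedent — a donkey pronoun bound across the clause boundary.
Weak reading: every gardener g with some planted-tree has at least one planted-tree t such that watered(g,t) ∧ pruned(g,t).
Per gardener: g1:✓  g2:✓  g3:✓  g4:✓
Every gardener in the restrictor has a witness.

True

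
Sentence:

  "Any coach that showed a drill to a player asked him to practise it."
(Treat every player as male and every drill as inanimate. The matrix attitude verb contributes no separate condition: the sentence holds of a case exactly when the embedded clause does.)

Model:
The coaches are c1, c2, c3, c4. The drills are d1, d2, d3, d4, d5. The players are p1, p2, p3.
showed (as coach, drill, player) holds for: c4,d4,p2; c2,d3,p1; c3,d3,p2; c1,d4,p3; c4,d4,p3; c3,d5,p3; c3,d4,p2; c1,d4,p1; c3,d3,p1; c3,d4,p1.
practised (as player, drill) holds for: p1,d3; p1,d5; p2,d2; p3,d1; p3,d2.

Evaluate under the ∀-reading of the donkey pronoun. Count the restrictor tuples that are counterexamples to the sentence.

8

"him" takes "a player" as antecedent and "it" takes "a drill"; both are donkey pronouns co-varying with the restrictor.
Strong reading: for every (c,d,p) with showed(c,d,p), practised(p,d).
Restrictor triples: (c1,d4,p1)→practised(p1,d4) ✗  (c1,d4,p3)→practised(p3,d4) ✗  (c2,d3,p1)→practised(p1,d3) ✓  (c3,d3,p1)→practised(p1,d3) ✓  (c3,d3,p2)→practised(p2,d3) ✗  (c3,d4,p1)→practised(p1,d4) ✗  (c3,d4,p2)→practised(p2,d4) ✗  (c3,d5,p3)→practised(p3,d5) ✗  (c4,d4,p2)→practised(p2,d4) ✗  (c4,d4,p3)→practised(p3,d4) ✗
Counterexamples (restrictor triples failing the scope): 8.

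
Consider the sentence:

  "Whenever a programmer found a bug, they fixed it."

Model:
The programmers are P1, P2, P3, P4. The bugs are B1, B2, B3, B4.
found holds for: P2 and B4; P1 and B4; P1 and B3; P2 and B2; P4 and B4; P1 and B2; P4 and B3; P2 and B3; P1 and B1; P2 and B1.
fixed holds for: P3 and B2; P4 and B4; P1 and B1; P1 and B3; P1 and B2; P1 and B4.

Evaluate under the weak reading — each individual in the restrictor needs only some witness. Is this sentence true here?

False

"it" takes "a bug" as antecedent — a donkey pronoun bound across the clause boundary.
Weak reading: every programmer p with some found-bug has at least one found-bug b such that fixed(p,b).
Per programmer: P1:✓  P2:✗  P4:✓
P2 has no witness among its found-bugs.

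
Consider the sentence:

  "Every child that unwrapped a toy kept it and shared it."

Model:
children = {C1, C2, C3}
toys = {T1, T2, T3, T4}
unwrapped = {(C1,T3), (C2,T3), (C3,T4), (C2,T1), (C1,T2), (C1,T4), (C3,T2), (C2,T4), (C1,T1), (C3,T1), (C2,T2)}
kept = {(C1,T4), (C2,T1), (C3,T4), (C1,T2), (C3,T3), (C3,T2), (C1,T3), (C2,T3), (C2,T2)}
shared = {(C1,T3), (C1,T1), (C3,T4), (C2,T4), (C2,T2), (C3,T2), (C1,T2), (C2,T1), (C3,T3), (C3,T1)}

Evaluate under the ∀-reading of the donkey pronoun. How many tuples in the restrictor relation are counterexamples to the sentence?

"it" takes "a toy" as antecedent — a donkey pronoun bound across the clause boundary.
Strong reading: for every (c,t) with unwrapped(c,t), kept(c,t) ∧ shared(c,t).
Restrictor pairs: (C1,T1) ✗  (C1,T2) ✓  (C1,T3) ✓  (C1,T4) ✗  (C2,T1) ✓  (C2,T2) ✓  (C2,T3) ✗  (C2,T4) ✗  (C3,T1) ✗  (C3,T2) ✓  (C3,T4) ✓
Counterexamples (restrictor pairs failing the scope): 5.

5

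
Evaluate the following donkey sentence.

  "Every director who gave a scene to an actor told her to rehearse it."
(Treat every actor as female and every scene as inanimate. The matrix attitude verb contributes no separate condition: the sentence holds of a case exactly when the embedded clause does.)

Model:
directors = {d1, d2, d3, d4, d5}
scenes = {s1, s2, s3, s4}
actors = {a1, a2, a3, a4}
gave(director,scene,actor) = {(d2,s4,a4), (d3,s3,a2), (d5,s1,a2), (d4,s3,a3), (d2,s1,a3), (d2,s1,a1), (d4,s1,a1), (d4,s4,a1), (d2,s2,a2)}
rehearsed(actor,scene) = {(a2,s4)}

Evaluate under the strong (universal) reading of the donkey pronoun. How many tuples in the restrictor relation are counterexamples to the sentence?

9

"her" takes "an actor" as antecedent and "it" takes "a scene"; both are donkey pronouns co-varying with the restrictor.
Strong reading: for every (d,s,a) with gave(d,s,a), rehearsed(a,s).
Restrictor triples: (d2,s1,a1)→rehearsed(a1,s1) ✗  (d2,s1,a3)→rehearsed(a3,s1) ✗  (d2,s2,a2)→rehearsed(a2,s2) ✗  (d2,s4,a4)→rehearsed(a4,s4) ✗  (d3,s3,a2)→rehearsed(a2,s3) ✗  (d4,s1,a1)→rehearsed(a1,s1) ✗  (d4,s3,a3)→rehearsed(a3,s3) ✗  (d4,s4,a1)→rehearsed(a1,s4) ✗  (d5,s1,a2)→rehearsed(a2,s1) ✗
Counterexamples (restrictor triples failing the scope): 9.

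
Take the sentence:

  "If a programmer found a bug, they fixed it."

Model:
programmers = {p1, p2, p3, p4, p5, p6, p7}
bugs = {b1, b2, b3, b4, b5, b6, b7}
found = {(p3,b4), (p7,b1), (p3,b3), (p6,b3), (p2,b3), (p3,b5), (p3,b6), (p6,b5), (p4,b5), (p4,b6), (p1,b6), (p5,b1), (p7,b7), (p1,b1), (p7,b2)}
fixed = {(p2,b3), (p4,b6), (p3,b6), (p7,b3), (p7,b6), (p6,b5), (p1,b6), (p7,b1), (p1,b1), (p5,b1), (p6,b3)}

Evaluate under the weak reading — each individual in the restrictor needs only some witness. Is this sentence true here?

True

"it" takes "a bug" as antecedent — a donkey pronoun bound across the clause boundary.
Weak reading: every programmer p with some found-bug has at least one found-bug b such that fixed(p,b).
Per programmer: p1:✓  p2:✓  p3:✓  p4:✓  p5:✓  p6:✓  p7:✓
Every programmer in the restrictor has a witness.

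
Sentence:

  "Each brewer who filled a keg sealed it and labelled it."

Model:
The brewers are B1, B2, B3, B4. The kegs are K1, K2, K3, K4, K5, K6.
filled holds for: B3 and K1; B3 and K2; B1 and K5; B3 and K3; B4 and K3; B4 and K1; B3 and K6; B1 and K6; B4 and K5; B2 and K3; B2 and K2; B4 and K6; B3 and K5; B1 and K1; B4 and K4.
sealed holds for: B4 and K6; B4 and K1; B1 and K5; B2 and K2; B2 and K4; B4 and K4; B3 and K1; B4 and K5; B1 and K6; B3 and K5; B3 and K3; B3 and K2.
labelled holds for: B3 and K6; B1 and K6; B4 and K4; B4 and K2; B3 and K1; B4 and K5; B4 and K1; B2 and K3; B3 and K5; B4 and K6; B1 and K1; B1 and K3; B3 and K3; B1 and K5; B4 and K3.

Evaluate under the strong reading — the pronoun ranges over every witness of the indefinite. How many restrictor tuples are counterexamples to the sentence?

6

"it" takes "a keg" as antecedent — a donkey pronoun bound across the clause boundary.
Strong reading: for every (b,k) with filled(b,k), sealed(b,k) ∧ labelled(b,k).
Restrictor pairs: (B1,K1) ✗  (B1,K5) ✓  (B1,K6) ✓  (B2,K2) ✗  (B2,K3) ✗  (B3,K1) ✓  (B3,K2) ✗  (B3,K3) ✓  (B3,K5) ✓  (B3,K6) ✗  (B4,K1) ✓  (B4,K3) ✗  (B4,K4) ✓  (B4,K5) ✓  (B4,K6) ✓
Counterexamples (restrictor pairs failing the scope): 6.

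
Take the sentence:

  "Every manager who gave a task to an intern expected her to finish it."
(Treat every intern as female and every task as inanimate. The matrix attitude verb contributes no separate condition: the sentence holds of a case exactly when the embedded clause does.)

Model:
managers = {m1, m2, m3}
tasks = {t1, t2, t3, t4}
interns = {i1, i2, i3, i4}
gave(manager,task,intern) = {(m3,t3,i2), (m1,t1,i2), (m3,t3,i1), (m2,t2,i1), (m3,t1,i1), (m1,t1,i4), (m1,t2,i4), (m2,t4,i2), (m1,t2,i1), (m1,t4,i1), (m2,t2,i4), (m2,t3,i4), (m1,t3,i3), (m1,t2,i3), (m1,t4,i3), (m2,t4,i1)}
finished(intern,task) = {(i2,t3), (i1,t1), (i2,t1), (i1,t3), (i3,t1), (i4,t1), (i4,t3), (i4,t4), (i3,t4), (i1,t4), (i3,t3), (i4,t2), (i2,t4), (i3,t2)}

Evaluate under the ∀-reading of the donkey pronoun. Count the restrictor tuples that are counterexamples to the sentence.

"her" takes "an intern" as antecedent and "it" takes "a task"; both are donkey pronouns co-varying with the restrictor.
Strong reading: for every (m,t,i) with gave(m,t,i), finished(i,t).
Restrictor triples: (m1,t1,i2)→finished(i2,t1) ✓  (m1,t1,i4)→finished(i4,t1) ✓  (m1,t2,i1)→finished(i1,t2) ✗  (m1,t2,i3)→finished(i3,t2) ✓  (m1,t2,i4)→finished(i4,t2) ✓  (m1,t3,i3)→finished(i3,t3) ✓  (m1,t4,i1)→finished(i1,t4) ✓  (m1,t4,i3)→finished(i3,t4) ✓  (m2,t2,i1)→finished(i1,t2) ✗  (m2,t2,i4)→finished(i4,t2) ✓  (m2,t3,i4)→finished(i4,t3) ✓  (m2,t4,i1)→finished(i1,t4) ✓  (m2,t4,i2)→finished(i2,t4) ✓  (m3,t1,i1)→finished(i1,t1) ✓  (m3,t3,i1)→finished(i1,t3) ✓  (m3,t3,i2)→finished(i2,t3) ✓
Counterexamples (restrictor triples failing the scope): 2.

2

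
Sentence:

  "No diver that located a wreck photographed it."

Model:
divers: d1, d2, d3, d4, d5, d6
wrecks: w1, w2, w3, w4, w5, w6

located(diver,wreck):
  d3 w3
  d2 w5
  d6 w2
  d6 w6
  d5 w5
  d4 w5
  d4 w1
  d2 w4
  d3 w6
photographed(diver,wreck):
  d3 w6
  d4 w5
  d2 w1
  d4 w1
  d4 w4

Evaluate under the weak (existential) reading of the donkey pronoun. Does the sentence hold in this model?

False

"it" takes "a wreck" as antecedent — a donkey pronoun bound across the clause boundary.
Truth condition: for no (d,w) with located(d,w) does photographed(d,w) hold.
Restrictor pairs — does the scope hold? (d2,w4):fails  (d2,w5):fails  (d3,w3):fails  (d3,w6):holds  (d4,w1):holds  (d4,w5):holds  (d5,w5):fails  (d6,w2):fails  (d6,w6):fails
Scope holds for 3 pair(s), so the sentence is false.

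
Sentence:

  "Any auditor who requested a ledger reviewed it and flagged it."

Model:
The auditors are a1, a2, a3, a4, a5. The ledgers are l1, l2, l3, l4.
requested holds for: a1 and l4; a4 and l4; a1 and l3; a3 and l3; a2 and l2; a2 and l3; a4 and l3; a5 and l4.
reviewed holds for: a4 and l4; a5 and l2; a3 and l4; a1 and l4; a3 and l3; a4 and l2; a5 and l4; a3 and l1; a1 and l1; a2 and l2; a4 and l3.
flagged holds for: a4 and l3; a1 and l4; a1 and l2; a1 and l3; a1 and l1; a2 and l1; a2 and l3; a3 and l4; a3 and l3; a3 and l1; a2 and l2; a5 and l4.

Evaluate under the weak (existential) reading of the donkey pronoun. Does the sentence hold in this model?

True

"it" takes "a ledger" as antecedent — a donkey pronoun bound across the clause boundary.
Weak reading: every auditor a with some requested-ledger has at least one requested-ledger l such that reviewed(a,l) ∧ flagged(a,l).
Per auditor: a1:✓  a2:✓  a3:✓  a4:✓  a5:✓
Every auditor in the restrictor has a witness.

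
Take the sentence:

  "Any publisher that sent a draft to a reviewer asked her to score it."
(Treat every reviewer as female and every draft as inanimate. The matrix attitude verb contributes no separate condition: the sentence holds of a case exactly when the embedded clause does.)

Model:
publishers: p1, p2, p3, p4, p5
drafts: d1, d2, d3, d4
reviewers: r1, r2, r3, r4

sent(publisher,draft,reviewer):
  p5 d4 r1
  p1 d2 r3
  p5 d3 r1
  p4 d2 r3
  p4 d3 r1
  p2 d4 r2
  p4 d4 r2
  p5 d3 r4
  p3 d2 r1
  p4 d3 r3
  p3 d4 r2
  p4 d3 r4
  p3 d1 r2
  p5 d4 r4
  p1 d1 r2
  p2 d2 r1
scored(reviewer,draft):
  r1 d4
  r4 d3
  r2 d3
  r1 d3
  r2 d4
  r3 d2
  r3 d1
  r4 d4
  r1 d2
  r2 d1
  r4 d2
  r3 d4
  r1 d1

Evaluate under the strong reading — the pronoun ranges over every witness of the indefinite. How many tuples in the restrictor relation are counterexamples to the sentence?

"her" takes "a reviewer" as antecedent and "it" takes "a draft"; both are donkey pronouns co-varying with the restrictor.
Strong reading: for every (p,d,r) with sent(p,d,r), scored(r,d).
Restrictor triples: (p1,d1,r2)→scored(r2,d1) ✓  (p1,d2,r3)→scored(r3,d2) ✓  (p2,d2,r1)→scored(r1,d2) ✓  (p2,d4,r2)→scored(r2,d4) ✓  (p3,d1,r2)→scored(r2,d1) ✓  (p3,d2,r1)→scored(r1,d2) ✓  (p3,d4,r2)→scored(r2,d4) ✓  (p4,d2,r3)→scored(r3,d2) ✓  (p4,d3,r1)→scored(r1,d3) ✓  (p4,d3,r3)→scored(r3,d3) ✗  (p4,d3,r4)→scored(r4,d3) ✓  (p4,d4,r2)→scored(r2,d4) ✓  (p5,d3,r1)→scored(r1,d3) ✓  (p5,d3,r4)→scored(r4,d3) ✓  (p5,d4,r1)→scored(r1,d4) ✓  (p5,d4,r4)→scored(r4,d4) ✓
Counterexamples (restrictor triples failing the scope): 1.

1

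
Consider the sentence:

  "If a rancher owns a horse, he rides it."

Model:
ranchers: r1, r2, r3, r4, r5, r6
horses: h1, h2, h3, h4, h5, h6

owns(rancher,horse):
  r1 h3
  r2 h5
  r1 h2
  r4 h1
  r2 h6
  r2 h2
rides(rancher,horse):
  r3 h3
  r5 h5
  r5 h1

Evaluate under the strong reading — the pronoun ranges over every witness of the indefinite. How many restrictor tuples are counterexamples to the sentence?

6

"it" takes "a horse" as antecedent — a donkey pronoun bound across the clause boundary.
Strong reading: for every (r,h) with owns(r,h), rides(r,h).
Restrictor pairs: (r1,h2) ✗  (r1,h3) ✗  (r2,h2) ✗  (r2,h5) ✗  (r2,h6) ✗  (r4,h1) ✗
Counterexamples (restrictor pairs failing the scope): 6.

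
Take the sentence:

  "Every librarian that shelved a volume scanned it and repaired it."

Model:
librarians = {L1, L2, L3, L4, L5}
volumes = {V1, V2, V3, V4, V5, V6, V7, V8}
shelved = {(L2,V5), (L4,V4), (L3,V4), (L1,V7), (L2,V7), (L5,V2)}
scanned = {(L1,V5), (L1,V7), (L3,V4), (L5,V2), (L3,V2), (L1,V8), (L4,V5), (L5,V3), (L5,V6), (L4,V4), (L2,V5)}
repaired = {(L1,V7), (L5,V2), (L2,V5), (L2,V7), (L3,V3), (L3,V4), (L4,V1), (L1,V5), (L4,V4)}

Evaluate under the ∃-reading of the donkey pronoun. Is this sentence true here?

True

"it" takes "a volume" as antecedent — a donkey pronoun bound across the clause boundary.
Weak reading: every librarian l with some shelved-volume has at least one shelved-volume v such that scanned(l,v) ∧ repaired(l,v).
Per librarian: L1:✓  L2:✓  L3:✓  L4:✓  L5:✓
Every librarian in the restrictor has a witness.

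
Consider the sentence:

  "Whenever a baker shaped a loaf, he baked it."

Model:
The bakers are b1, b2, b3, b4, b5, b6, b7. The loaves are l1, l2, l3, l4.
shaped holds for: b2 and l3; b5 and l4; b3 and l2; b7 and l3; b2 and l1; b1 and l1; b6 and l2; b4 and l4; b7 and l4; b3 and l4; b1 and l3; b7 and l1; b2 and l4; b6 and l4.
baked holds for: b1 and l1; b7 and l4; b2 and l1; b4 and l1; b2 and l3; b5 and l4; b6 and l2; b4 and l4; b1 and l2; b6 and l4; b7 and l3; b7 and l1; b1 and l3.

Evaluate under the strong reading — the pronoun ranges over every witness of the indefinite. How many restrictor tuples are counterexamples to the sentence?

"it" takes "a loaf" as antecedent — a donkey pronoun bound across the clause boundary.
Strong reading: for every (b,l) with shaped(b,l), baked(b,l).
Restrictor pairs: (b1,l1) ✓  (b1,l3) ✓  (b2,l1) ✓  (b2,l3) ✓  (b2,l4) ✗  (b3,l2) ✗  (b3,l4) ✗  (b4,l4) ✓  (b5,l4) ✓  (b6,l2) ✓  (b6,l4) ✓  (b7,l1) ✓  (b7,l3) ✓  (b7,l4) ✓
Counterexamples (restrictor pairs failing the scope): 3.

3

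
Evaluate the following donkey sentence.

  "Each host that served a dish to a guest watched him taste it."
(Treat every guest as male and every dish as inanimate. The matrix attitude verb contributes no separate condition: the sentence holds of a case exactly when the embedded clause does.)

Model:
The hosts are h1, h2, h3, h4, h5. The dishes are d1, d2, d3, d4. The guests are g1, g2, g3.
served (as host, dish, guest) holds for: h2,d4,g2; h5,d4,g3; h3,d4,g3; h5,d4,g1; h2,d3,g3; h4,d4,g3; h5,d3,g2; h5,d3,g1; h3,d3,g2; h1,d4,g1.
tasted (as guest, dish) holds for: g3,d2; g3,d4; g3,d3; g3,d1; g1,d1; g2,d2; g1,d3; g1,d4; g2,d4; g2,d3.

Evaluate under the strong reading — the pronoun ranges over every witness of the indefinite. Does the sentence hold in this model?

True

"him" takes "a guest" as antecedent and "it" takes "a dish"; both are donkey pronouns co-varying with the restrictor.
Strong reading: for every (h,d,g) with served(h,d,g), tasted(g,d).
Restrictor triples: (h1,d4,g1)→tasted(g1,d4) ✓  (h2,d3,g3)→tasted(g3,d3) ✓  (h2,d4,g2)→tasted(g2,d4) ✓  (h3,d3,g2)→tasted(g2,d3) ✓  (h3,d4,g3)→tasted(g3,d4) ✓  (h4,d4,g3)→tasted(g3,d4) ✓  (h5,d3,g1)→tasted(g1,d3) ✓  (h5,d3,g2)→tasted(g2,d3) ✓  (h5,d4,g1)→tasted(g1,d4) ✓  (h5,d4,g3)→tasted(g3,d4) ✓
Every restrictor triple satisfies the scope.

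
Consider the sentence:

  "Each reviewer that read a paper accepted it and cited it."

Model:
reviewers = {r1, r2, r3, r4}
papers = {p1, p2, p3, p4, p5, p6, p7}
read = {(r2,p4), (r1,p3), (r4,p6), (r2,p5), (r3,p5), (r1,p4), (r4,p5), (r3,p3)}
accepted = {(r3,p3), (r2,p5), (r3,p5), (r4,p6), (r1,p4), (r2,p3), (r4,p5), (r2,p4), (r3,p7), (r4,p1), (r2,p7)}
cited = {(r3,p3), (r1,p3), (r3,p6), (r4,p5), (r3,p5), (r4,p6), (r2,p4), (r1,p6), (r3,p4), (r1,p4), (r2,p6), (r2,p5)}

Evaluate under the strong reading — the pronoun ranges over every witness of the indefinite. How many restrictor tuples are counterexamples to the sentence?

"it" takes "a paper" as antecedent — a donkey pronoun bound across the clause boundary.
Strong reading: for every (r,p) with read(r,p), accepted(r,p) ∧ cited(r,p).
Restrictor pairs: (r1,p3) ✗  (r1,p4) ✓  (r2,p4) ✓  (r2,p5) ✓  (r3,p3) ✓  (r3,p5) ✓  (r4,p5) ✓  (r4,p6) ✓
Counterexamples (restrictor pairs failing the scope): 1.

1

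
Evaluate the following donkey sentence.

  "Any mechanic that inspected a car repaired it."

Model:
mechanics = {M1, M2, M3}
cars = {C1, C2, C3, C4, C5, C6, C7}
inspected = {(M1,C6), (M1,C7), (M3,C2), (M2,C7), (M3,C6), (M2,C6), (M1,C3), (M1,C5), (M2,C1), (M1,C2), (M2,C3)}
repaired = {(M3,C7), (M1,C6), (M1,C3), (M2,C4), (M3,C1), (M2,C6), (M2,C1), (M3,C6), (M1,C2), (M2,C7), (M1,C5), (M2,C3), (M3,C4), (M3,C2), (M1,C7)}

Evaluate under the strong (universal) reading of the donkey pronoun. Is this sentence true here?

True

"it" takes "a car" as antecedent — a donkey pronoun bound across the clause boundary.
Strong reading: for every (m,c) with inspected(m,c), repaired(m,c).
Restrictor pairs: (M1,C2) ✓  (M1,C3) ✓  (M1,C5) ✓  (M1,C6) ✓  (M1,C7) ✓  (M2,C1) ✓  (M2,C3) ✓  (M2,C6) ✓  (M2,C7) ✓  (M3,C2) ✓  (M3,C6) ✓
Every restrictor pair satisfies the scope.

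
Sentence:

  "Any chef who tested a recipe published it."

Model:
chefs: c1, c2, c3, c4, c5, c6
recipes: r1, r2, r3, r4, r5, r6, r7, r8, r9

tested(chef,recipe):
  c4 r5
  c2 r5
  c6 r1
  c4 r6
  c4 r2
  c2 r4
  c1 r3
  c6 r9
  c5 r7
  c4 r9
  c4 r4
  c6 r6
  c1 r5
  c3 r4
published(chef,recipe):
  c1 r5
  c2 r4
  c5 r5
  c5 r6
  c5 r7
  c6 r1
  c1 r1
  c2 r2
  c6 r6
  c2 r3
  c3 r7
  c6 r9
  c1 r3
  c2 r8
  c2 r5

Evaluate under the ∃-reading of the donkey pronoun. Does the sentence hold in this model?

"it" takes "a recipe" as antecedent — a donkey pronoun bound across the clause boundary.
Weak reading: every chef c with some tested-recipe has at least one tested-recipe r such that published(c,r).
Per chef: c1:✓  c2:✓  c3:✗  c4:✗  c5:✓  c6:✓
c3 has no witness among its tested-recipes.

False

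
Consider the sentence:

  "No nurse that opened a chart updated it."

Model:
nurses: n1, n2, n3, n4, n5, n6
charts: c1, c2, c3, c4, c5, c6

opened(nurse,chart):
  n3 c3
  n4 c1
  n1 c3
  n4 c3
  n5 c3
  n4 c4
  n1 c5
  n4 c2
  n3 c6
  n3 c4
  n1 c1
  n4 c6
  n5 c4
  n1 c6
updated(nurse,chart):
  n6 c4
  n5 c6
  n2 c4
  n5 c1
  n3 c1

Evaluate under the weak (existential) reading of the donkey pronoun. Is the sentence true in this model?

True

"it" takes "a chart" as antecedent — a donkey pronoun bound across the clause boundary.
Truth condition: for no (n,c) with opened(n,c) does updated(n,c) hold.
Restrictor pairs — does the scope hold? (n1,c1):fails  (n1,c3):fails  (n1,c5):fails  (n1,c6):fails  (n3,c3):fails  (n3,c4):fails  (n3,c6):fails  (n4,c1):fails  (n4,c2):fails  (n4,c3):fails  (n4,c4):fails  (n4,c6):fails  (n5,c3):fails  (n5,c4):fails
Scope holds for no restrictor pair, so the sentence is true.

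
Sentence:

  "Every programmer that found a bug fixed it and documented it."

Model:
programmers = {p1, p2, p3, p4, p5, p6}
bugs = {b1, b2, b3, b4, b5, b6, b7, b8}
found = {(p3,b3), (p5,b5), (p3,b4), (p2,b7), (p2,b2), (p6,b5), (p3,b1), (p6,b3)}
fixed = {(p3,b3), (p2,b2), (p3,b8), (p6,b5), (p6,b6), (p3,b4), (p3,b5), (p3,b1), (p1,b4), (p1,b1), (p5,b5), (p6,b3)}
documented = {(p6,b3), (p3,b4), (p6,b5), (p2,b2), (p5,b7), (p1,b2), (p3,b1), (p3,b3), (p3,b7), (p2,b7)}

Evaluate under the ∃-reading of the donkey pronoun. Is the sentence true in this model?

"it" takes "a bug" as antecedent — a donkey pronoun bound across the clause boundary.
Weak reading: every programmer p with some found-bug has at least one found-bug b such that fixed(p,b) ∧ documented(p,b).
Per programmer: p2:✓  p3:✓  p5:✗  p6:✓
p5 has no witness among its found-bugs.

False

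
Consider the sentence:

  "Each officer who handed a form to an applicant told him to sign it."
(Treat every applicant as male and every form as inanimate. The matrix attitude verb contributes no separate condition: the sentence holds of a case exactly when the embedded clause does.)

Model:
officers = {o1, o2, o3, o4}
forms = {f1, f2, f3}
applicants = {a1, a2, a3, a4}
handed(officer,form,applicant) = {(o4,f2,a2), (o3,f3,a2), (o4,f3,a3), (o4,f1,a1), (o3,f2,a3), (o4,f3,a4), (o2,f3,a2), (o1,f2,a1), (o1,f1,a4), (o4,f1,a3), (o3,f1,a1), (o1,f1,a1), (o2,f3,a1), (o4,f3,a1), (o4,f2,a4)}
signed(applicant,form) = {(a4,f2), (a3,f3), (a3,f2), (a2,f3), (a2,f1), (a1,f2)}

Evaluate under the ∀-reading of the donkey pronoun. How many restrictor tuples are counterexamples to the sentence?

9

"him" takes "an applicant" as antecedent and "it" takes "a form"; both are donkey pronouns co-varying with the restrictor.
Strong reading: for every (o,f,a) with handed(o,f,a), signed(a,f).
Restrictor triples: (o1,f1,a1)→signed(a1,f1) ✗  (o1,f1,a4)→signed(a4,f1) ✗  (o1,f2,a1)→signed(a1,f2) ✓  (o2,f3,a1)→signed(a1,f3) ✗  (o2,f3,a2)→signed(a2,f3) ✓  (o3,f1,a1)→signed(a1,f1) ✗  (o3,f2,a3)→signed(a3,f2) ✓  (o3,f3,a2)→signed(a2,f3) ✓  (o4,f1,a1)→signed(a1,f1) ✗  (o4,f1,a3)→signed(a3,f1) ✗  (o4,f2,a2)→signed(a2,f2) ✗  (o4,f2,a4)→signed(a4,f2) ✓  (o4,f3,a1)→signed(a1,f3) ✗  (o4,f3,a3)→signed(a3,f3) ✓  (o4,f3,a4)→signed(a4,f3) ✗
Counterexamples (restrictor triples failing the scope): 9.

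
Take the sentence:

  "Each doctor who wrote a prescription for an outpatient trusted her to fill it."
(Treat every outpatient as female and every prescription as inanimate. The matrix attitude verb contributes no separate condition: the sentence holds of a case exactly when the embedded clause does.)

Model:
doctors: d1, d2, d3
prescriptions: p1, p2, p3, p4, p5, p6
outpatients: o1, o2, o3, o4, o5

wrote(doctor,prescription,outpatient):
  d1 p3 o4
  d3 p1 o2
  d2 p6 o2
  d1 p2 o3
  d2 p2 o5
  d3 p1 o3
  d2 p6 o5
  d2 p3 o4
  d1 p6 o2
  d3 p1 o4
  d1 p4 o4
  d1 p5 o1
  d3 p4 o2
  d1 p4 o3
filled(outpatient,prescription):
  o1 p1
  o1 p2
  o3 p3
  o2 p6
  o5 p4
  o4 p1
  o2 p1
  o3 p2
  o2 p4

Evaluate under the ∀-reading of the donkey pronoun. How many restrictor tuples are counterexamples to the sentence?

"her" takes "an outpatient" as antecedent and "it" takes "a prescription"; both are donkey pronouns co-varying with the restrictor.
Strong reading: for every (d,p,o) with wrote(d,p,o), filled(o,p).
Restrictor triples: (d1,p2,o3)→filled(o3,p2) ✓  (d1,p3,o4)→filled(o4,p3) ✗  (d1,p4,o3)→filled(o3,p4) ✗  (d1,p4,o4)→filled(o4,p4) ✗  (d1,p5,o1)→filled(o1,p5) ✗  (d1,p6,o2)→filled(o2,p6) ✓  (d2,p2,o5)→filled(o5,p2) ✗  (d2,p3,o4)→filled(o4,p3) ✗  (d2,p6,o2)→filled(o2,p6) ✓  (d2,p6,o5)→filled(o5,p6) ✗  (d3,p1,o2)→filled(o2,p1) ✓  (d3,p1,o3)→filled(o3,p1) ✗  (d3,p1,o4)→filled(o4,p1) ✓  (d3,p4,o2)→filled(o2,p4) ✓
Counterexamples (restrictor triples failing the scope): 8.

8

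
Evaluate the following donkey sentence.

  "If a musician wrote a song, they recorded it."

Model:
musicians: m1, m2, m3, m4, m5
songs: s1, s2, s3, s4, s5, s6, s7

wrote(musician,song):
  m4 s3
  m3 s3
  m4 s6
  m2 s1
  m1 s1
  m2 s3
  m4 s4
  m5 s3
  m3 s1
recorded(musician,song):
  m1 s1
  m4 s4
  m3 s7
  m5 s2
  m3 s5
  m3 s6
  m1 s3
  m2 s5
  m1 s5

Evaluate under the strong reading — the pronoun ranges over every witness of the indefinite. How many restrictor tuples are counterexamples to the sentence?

"it" takes "a song" as antecedent — a donkey pronoun bound across the clause boundary.
Strong reading: for every (m,s) with wrote(m,s), recorded(m,s).
Restrictor pairs: (m1,s1) ✓  (m2,s1) ✗  (m2,s3) ✗  (m3,s1) ✗  (m3,s3) ✗  (m4,s3) ✗  (m4,s4) ✓  (m4,s6) ✗  (m5,s3) ✗
Counterexamples (restrictor pairs failing the scope): 7.

7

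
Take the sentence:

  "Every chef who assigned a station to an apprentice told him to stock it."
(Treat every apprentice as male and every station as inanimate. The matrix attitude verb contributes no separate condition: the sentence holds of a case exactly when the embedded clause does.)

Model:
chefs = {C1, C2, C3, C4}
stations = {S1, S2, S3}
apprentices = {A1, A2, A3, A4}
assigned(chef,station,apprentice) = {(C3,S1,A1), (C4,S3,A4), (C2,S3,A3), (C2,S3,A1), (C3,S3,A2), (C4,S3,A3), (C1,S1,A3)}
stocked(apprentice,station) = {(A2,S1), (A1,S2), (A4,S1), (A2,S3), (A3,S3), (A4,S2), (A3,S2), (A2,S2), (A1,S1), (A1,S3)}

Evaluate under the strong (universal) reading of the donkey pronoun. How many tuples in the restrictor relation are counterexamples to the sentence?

"him" takes "an apprentice" as antecedent and "it" takes "a station"; both are donkey pronouns co-varying with the restrictor.
Strong reading: for every (c,s,a) with assigned(c,s,a), stocked(a,s).
Restrictor triples: (C1,S1,A3)→stocked(A3,S1) ✗  (C2,S3,A1)→stocked(A1,S3) ✓  (C2,S3,A3)→stocked(A3,S3) ✓  (C3,S1,A1)→stocked(A1,S1) ✓  (C3,S3,A2)→stocked(A2,S3) ✓  (C4,S3,A3)→stocked(A3,S3) ✓  (C4,S3,A4)→stocked(A4,S3) ✗
Counterexamples (restrictor triples failing the scope): 2.

2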